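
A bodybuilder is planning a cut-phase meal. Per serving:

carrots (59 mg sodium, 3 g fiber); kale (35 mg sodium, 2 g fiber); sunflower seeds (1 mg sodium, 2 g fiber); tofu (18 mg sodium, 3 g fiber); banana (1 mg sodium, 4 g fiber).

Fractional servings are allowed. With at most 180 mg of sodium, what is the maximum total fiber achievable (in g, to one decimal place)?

720.0 g

Fiber per mg sodium: banana 4, sunflower seeds 2, tofu 0.1667, kale 0.05714, carrots 0.05085.
With no serving limits, spend the whole sodium allowance on banana: 180 mg / 1 mg × 4 g = 720.0 g.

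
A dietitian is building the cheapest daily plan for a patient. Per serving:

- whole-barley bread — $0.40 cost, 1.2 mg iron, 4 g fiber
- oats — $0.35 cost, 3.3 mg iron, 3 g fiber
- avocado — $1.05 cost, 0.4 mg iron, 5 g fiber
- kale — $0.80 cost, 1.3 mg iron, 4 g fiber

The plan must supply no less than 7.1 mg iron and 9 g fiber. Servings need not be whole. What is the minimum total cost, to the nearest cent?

$0.99

An LP optimum is at a vertex; with two nutrient constraints at most two foods are used. Check each candidate.
whole-barley bread only: max(7.1/1.2, 9/4) = 5.917 servings → $2.37.
oats only: max(7.1/3.3, 9/3) = 3 servings → $1.05.
avocado only: max(7.1/0.4, 9/5) = 17.75 servings → $18.64.
kale only: max(7.1/1.3, 9/4) = 5.462 servings → $4.37.
whole-barley bread + oats with both tight: 0.875 servings and 1.833 servings → $0.99.
whole-barley bread + avocado: the both-tight solution has a negative serving — not a feasible corner.
whole-barley bread + kale with both targets exact would need a negative amount; discard.
oats + avocado with both tight: 2.085 servings and 0.549 servings → $1.31.
oats + kale with both tight: 1.796 servings and 0.9032 servings → $1.35.
avocado + kale with both targets exact would need a negative amount; discard.
So the least-cost plan costs $0.99.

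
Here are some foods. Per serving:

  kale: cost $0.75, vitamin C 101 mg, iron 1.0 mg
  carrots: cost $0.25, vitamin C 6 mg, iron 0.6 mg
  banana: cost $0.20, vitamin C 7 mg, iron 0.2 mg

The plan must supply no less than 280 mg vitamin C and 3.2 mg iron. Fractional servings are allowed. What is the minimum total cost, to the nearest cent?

Minimising a linear cost over {vitamin C ≥ 280, iron ≥ 3.2, servings ≥ 0} — the optimum is at a vertex, using one or two foods.
kale only: max(280/101, 3.2/1.0) = 3.2 servings → $2.40.
carrots only: max(280/6, 3.2/0.6) = 46.67 servings → $11.67.
banana only: max(280/7, 3.2/0.2) = 40 servings → $8.00.
kale + carrots with both tight: 2.725 servings and 0.7912 servings → $2.24.
kale + banana with both tight: 2.545 servings and 3.273 servings → $2.56.
carrots + banana: intersection lies outside the first quadrant.
Cheapest feasible corner: $2.24.

$2.24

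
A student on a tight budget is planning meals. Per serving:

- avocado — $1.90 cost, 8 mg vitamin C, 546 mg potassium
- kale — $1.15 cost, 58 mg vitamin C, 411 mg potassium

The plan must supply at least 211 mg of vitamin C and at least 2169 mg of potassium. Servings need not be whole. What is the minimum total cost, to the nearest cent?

For a min-cost LP with two ≥-constraints, a basic feasible solution has at most two positive variables.
avocado only: max(211/8, 2169/546) = 26.38 servings → $50.11.
kale only: max(211/58, 2169/411) = 5.277 servings → $6.07.
avocado + kale with both tight: 1.377 servings and 3.448 servings → $6.58.
The minimum over all feasible corners is $6.07.

$6.07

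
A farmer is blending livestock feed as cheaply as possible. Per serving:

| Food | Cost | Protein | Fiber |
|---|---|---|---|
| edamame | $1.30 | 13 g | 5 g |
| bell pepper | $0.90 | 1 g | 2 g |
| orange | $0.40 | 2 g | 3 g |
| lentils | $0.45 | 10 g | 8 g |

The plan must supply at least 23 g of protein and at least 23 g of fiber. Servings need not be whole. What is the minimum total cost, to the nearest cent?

A basic optimal solution has at most two foods positive. Try each food alone and each pair with both targets met exactly.
edamame only: max(23/13, 23/5) = 4.6 servings → $5.98.
bell pepper only: max(23/1, 23/2) = 23 servings → $20.70.
orange only: max(23/2, 23/3) = 11.5 servings → $4.60.
lentils only: max(23/10, 23/8) = 2.875 servings → $1.29.
edamame + bell pepper with both tight: 1.095 servings and 8.762 servings → $9.31.
edamame + orange with both tight: 0.7931 servings and 6.345 servings → $3.57.
edamame + lentils: the both-tight solution has a negative serving — not a feasible corner.
bell pepper + orange: intersection lies outside the first quadrant.
bell pepper + lentils with both tight: 3.833 servings and 1.917 servings → $4.31.
orange + lentils with both tight: 3.286 servings and 1.643 servings → $2.05.
Cheapest feasible corner: $1.29.

$1.29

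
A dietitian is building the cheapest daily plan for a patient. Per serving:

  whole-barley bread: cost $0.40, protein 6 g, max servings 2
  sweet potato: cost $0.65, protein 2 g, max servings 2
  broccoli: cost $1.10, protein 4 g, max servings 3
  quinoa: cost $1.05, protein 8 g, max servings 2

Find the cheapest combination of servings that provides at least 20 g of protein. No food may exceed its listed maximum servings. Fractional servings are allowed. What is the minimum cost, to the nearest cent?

Cost per g of protein: whole-barley bread $0.0667, quinoa $0.1313, broccoli $0.2750, sweet potato $0.3250.
Take 2 servings of whole-barley bread: +12.0 g protein for $0.80 (total $0.80, still need 8.0 g).
Take 1 serving of quinoa: +8.0 g protein for $1.05 (total $1.85, still need 0.0 g).
Greedy by cheapest-per-g is optimal for a single linear constraint, so the minimum cost is $1.85.

$1.85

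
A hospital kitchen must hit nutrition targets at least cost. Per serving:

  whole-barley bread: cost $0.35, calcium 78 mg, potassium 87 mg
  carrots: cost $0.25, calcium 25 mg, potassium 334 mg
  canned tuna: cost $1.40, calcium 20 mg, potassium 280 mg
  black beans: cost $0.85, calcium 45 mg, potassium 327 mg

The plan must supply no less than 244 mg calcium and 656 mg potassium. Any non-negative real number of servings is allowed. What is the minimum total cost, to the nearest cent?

At the optimum either one food covers both requirements or two foods hit both targets exactly; no other combination can be cheaper.
whole-barley bread only: max(244/78, 656/87) = 7.54 servings → $2.64.
carrots only: max(244/25, 656/334) = 9.76 servings → $2.44.
canned tuna only: max(244/20, 656/280) = 12.2 servings → $17.08.
black beans only: max(244/45, 656/327) = 5.422 servings → $4.61.
whole-barley bread + carrots with both tight: 2.726 servings and 1.254 servings → $1.27.
whole-barley bread + canned tuna with both tight: 2.746 servings and 1.49 servings → $3.05.
whole-barley bread + black beans with both tight: 2.328 servings and 1.387 servings → $1.99.
carrots + canned tuna: intersection lies outside the first quadrant.
carrots + black beans with both targets exact would need a negative amount; discard.
canned tuna + black beans: intersection lies outside the first quadrant.
So the least-cost plan costs $1.27.

$1.27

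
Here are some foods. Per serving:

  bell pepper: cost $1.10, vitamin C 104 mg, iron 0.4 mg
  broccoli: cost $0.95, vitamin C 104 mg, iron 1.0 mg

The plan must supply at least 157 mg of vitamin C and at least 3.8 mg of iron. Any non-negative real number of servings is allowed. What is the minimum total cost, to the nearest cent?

$3.61

For a min-cost LP with two ≥-constraints, a basic feasible solution has at most two positive variables.
bell pepper only: max(157/104, 3.8/0.4) = 9.5 servings → $10.45.
broccoli only: max(157/104, 3.8/1.0) = 3.8 servings → $3.61.
bell pepper + broccoli: intersection lies outside the first quadrant.
So the least-cost plan costs $3.61.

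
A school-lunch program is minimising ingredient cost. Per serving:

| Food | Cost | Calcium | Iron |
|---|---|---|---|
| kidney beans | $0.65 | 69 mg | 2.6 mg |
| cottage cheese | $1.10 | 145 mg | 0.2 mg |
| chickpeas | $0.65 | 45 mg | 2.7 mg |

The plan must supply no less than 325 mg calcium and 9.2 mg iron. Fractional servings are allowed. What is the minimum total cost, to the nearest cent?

$2.91

For a min-cost LP with two ≥-constraints, a basic feasible solution has at most two positive variables.
kidney beans only: max(325/69, 9.2/2.6) = 4.71 servings → $3.06.
cottage cheese only: max(325/145, 9.2/0.2) = 46 servings → $50.60.
chickpeas only: max(325/45, 9.2/2.7) = 7.222 servings → $4.69.
kidney beans + cottage cheese with both tight: 3.494 servings and 0.5787 servings → $2.91.
kidney beans + chickpeas: intersection lies outside the first quadrant.
cottage cheese + chickpeas with both tight: 1.212 servings and 3.318 servings → $3.49.
Cheapest feasible corner: $2.91.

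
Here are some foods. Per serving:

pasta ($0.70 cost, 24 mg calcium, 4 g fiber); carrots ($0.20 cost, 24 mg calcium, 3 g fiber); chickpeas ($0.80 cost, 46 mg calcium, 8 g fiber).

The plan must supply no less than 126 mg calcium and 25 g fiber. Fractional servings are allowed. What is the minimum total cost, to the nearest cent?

Minimising a linear cost over {calcium ≥ 126, fiber ≥ 25, servings ≥ 0} — the optimum is at a vertex, using one or two foods.
pasta only: max(126/24, 25/4) = 6.25 servings → $4.38.
carrots only: max(126/24, 25/3) = 8.333 servings → $1.67.
chickpeas only: max(126/46, 25/8) = 3.125 servings → $2.50.
pasta + carrots: the both-tight solution has a negative serving — not a feasible corner.
pasta + chickpeas: intersection lies outside the first quadrant.
carrots + chickpeas: the both-tight solution has a negative serving — not a feasible corner.
Cheapest feasible corner: $1.67.

$1.67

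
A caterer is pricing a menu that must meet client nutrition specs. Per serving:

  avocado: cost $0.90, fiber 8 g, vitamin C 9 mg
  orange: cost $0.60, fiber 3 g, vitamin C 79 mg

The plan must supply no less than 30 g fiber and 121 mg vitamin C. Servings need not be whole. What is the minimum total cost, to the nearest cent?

avocado only: max(30/8, 121/9) = 13.44 servings → $12.10.
orange only: max(30/3, 121/79) = 10 servings → $6.00.
avocado + orange with both tight: 3.317 servings and 1.154 servings → $3.68.
The minimum over all feasible corners is $3.68.

$3.68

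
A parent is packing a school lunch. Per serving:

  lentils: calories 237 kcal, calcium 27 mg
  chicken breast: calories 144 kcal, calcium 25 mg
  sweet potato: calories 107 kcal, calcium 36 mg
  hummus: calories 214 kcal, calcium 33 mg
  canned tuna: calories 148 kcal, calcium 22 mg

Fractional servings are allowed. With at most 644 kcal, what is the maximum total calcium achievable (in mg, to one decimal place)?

Calcium per kcal: sweet potato 0.3364, chicken breast 0.1736, hummus 0.1542, canned tuna 0.1486, lentils 0.1139.
With no serving limits, spend the whole calories allowance on sweet potato: 644 kcal / 107 kcal × 36 mg = 216.7 mg.

216.7 mg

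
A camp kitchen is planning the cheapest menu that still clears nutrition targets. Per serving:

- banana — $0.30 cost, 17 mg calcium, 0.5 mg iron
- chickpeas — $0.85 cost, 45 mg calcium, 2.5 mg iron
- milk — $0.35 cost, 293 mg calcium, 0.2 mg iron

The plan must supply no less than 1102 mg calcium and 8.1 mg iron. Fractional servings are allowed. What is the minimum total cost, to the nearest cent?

This is a tiny linear program; its minimum lies at a vertex of the feasible set. List the vertices and price them.
banana only: max(1102/17, 8.1/0.5) = 64.82 servings → $19.45.
chickpeas only: max(1102/45, 8.1/2.5) = 24.49 servings → $20.82.
milk only: max(1102/293, 8.1/0.2) = 40.5 servings → $14.18.
banana + chickpeas with both targets exact would need a negative amount; discard.
banana + milk with both tight: 15.04 servings and 2.888 servings → $5.52.
chickpeas + milk with both tight: 2.976 servings and 3.304 servings → $3.69.
So the least-cost plan costs $3.69.

$3.69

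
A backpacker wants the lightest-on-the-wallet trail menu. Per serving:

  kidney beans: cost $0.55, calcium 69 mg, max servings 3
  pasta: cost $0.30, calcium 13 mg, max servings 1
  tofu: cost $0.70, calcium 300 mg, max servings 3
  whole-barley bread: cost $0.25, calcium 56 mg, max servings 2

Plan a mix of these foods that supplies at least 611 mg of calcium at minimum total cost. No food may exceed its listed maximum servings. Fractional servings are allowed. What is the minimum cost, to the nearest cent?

Cost per mg of calcium: tofu $0.0023, whole-barley bread $0.0045, kidney beans $0.0080, pasta $0.0231.
Take 2.037 servings of tofu: +611.0 mg calcium for $1.43 (total $1.43, still need 0.0 mg).
Greedy by cheapest-per-mg is optimal for a single linear constraint, so the minimum cost is $1.43.

$1.43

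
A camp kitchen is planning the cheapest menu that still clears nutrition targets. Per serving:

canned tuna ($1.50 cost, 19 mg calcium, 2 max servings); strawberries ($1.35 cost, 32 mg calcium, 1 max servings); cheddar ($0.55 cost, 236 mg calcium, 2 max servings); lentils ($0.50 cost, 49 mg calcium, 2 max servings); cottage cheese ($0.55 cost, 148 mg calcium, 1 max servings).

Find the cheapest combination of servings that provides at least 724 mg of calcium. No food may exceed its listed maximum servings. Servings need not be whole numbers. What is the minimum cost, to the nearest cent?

$2.90

Cost per mg of calcium: cheddar $0.0023, cottage cheese $0.0037, lentils $0.0102, strawberries $0.0422, canned tuna $0.0789.
Take 2 servings of cheddar: +472.0 mg calcium for $1.10 (total $1.10, still need 252.0 mg).
Take 1 serving of cottage cheese: +148.0 mg calcium for $0.55 (total $1.65, still need 104.0 mg).
Take 2 servings of lentils: +98.0 mg calcium for $1.00 (total $2.65, still need 6.0 mg).
Take 0.1875 servings of strawberries: +6.0 mg calcium for $0.25 (total $2.90, still need 0.0 mg).
Greedy by cheapest-per-mg is optimal for a single linear constraint, so the minimum cost is $2.90.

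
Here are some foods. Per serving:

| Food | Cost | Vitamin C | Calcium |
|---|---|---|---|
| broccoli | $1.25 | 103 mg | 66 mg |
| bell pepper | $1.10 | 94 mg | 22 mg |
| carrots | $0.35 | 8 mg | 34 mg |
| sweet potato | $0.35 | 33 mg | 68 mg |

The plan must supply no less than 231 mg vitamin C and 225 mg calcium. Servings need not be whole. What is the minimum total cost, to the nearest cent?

For a min-cost LP with two ≥-constraints, a basic feasible solution has at most two positive variables.
broccoli only: max(231/103, 225/66) = 3.409 servings → $4.26.
bell pepper only: max(231/94, 225/22) = 10.23 servings → $11.25.
carrots only: max(231/8, 225/34) = 28.88 servings → $10.11.
sweet potato only: max(231/33, 225/68) = 7 servings → $2.45.
broccoli + bell pepper: the both-tight solution has a negative serving — not a feasible corner.
broccoli + carrots with both tight: 2.036 servings and 2.666 servings → $3.48.
broccoli + sweet potato with both tight: 1.716 servings and 1.643 servings → $2.72.
bell pepper + carrots with both tight: 2.005 servings and 5.321 servings → $4.07.
bell pepper + sweet potato with both tight: 1.462 servings and 2.836 servings → $2.60.
carrots + sweet potato with both targets exact would need a negative amount; discard.
So the least-cost plan costs $2.45.

$2.45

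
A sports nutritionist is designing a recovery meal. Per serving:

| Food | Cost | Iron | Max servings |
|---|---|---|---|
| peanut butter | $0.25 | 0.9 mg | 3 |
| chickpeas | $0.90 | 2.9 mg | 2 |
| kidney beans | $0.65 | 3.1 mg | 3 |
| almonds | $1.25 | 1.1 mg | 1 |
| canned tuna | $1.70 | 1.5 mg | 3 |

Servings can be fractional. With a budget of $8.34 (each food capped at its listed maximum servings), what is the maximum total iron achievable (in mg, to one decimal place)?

21.2 mg

Iron per dollar: kidney beans 4.769, peanut butter 3.6, chickpeas 3.222, canned tuna 0.8824, almonds 0.88.
Take 3 servings of kidney beans: spends $1.95, +9.3 mg iron (running total 9.3 mg).
Take 3 servings of peanut butter: spends $0.75, +2.7 mg iron (running total 12.0 mg).
Take 2 servings of chickpeas: spends $1.80, +5.8 mg iron (running total 17.8 mg).
Take 2.259 servings of canned tuna: spends $3.84, +3.4 mg iron (running total 21.2 mg).
Greedy by best ratio exhausts the cost allowance optimally: 21.2 mg.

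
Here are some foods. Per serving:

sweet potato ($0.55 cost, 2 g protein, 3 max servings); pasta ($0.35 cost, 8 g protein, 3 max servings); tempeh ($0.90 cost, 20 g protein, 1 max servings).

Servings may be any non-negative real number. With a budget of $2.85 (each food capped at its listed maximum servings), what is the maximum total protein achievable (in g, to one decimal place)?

Protein per dollar: pasta 22.86, tempeh 22.22, sweet potato 3.636.
Take 3 servings of pasta: spends $1.05, +24.0 g protein (running total 24.0 g).
Take 1 serving of tempeh: spends $0.90, +20.0 g protein (running total 44.0 g).
Take 1.636 servings of sweet potato: spends $0.90, +3.3 g protein (running total 47.3 g).
Filling greedily by protein-per-dollar is optimal for one linear limit, giving 47.3 g.

47.3 g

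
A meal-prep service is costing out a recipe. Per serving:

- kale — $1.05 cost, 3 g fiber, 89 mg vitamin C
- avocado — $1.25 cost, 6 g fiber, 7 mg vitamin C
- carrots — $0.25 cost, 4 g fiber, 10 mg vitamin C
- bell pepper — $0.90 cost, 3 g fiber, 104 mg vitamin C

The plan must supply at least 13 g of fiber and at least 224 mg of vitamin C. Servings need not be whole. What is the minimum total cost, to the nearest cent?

$2.23

kale only: max(13/3, 224/89) = 4.333 servings → $4.55.
avocado only: max(13/6, 224/7) = 32 servings → $40.00.
carrots only: max(13/4, 224/10) = 22.4 servings → $5.60.
bell pepper only: max(13/3, 224/104) = 4.333 servings → $3.90.
kale + avocado with both tight: 2.442 servings and 0.9454 servings → $3.75.
kale + carrots with both tight: 2.35 servings and 1.488 servings → $2.84.
kale + bell pepper: the both-tight solution has a negative serving — not a feasible corner.
avocado + carrots: the both-tight solution has a negative serving — not a feasible corner.
avocado + bell pepper with both tight: 1.128 servings and 2.078 servings → $3.28.
carrots + bell pepper with both tight: 1.762 servings and 1.984 servings → $2.23.
Cheapest feasible corner: $2.23.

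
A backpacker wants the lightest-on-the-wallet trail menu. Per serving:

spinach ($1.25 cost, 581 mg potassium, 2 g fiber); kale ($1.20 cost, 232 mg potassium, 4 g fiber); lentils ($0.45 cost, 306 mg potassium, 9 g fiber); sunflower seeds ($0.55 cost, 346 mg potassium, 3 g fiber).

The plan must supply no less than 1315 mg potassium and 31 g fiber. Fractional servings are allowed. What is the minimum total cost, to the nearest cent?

$1.93

The cheapest plan sits at a corner of the feasible region — with two constraints it uses at most two foods.
spinach only: max(1315/581, 31/2) = 15.5 servings → $19.38.
kale only: max(1315/232, 31/4) = 7.75 servings → $9.30.
lentils only: max(1315/306, 31/9) = 4.297 servings → $1.93.
sunflower seeds only: max(1315/346, 31/3) = 10.33 servings → $5.68.
spinach + kale with both targets exact would need a negative amount; discard.
spinach + lentils with both tight: 0.5088 servings and 3.331 servings → $2.14.
spinach + sunflower seeds with both targets exact would need a negative amount; discard.
kale + lentils with both tight: 2.719 servings and 2.236 servings → $4.27.
kale + sunflower seeds with both targets exact would need a negative amount; discard.
lentils + sunflower seeds with both tight: 3.088 servings and 1.07 servings → $1.98.
The minimum over all feasible corners is $1.93.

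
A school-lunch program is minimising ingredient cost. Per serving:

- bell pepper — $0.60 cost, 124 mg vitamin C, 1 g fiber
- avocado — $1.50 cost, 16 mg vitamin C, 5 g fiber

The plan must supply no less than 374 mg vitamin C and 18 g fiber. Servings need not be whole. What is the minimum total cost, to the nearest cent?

Two binding constraints pin down two serving amounts, so the optimal mix uses at most two foods. The candidates are each food alone (scaled to the tighter of vitamin C/fiber) and each pair with both constraints tight.
bell pepper only: max(374/124, 18/1) = 18 servings → $10.80.
avocado only: max(374/16, 18/5) = 23.38 servings → $35.06.
bell pepper + avocado with both tight: 2.619 servings and 3.076 servings → $6.19.
The minimum over all feasible corners is $6.19.

$6.19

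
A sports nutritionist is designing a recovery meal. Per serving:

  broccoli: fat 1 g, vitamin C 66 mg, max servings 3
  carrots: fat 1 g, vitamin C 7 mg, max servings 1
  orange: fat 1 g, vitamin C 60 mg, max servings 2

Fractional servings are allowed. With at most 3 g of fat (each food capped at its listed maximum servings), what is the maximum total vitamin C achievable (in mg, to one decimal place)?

Vitamin C per g fat: broccoli 66, orange 60, carrots 7.
Take 3 servings of broccoli: uses 3 g fat, +198.0 mg vitamin C (running total 198.0 mg).
Filling greedily by vitamin C-per-g fat is optimal for one linear limit, giving 198.0 mg.

198.0 mg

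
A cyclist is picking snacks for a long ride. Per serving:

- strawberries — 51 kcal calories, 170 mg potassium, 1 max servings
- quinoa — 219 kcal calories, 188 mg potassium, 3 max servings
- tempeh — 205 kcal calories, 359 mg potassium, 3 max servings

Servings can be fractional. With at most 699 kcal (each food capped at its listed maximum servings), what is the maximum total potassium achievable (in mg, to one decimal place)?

1275.3 mg

Potassium per kcal: strawberries 3.333, tempeh 1.751, quinoa 0.8584.
Take 1 serving of strawberries: uses 51 kcal, +170.0 mg potassium (running total 170.0 mg).
Take 3 servings of tempeh: uses 615 kcal, +1077.0 mg potassium (running total 1247.0 mg).
Take 0.1507 servings of quinoa: uses 33 kcal, +28.3 mg potassium (running total 1275.3 mg).
Greedy by best ratio exhausts the calories allowance optimally: 1275.3 mg.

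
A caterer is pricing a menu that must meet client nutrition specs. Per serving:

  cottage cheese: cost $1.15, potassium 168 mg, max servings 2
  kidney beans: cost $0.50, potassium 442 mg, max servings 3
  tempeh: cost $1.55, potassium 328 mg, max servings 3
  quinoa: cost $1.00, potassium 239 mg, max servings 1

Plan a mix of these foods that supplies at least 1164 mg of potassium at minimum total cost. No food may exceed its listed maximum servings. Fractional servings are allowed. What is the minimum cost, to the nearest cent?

Cost per mg of potassium: kidney beans $0.0011, quinoa $0.0042, tempeh $0.0047, cottage cheese $0.0068.
Take 2.633 servings of kidney beans: +1164.0 mg potassium for $1.32 (total $1.32, still need 0.0 mg).
Filling from the cheapest source first is optimal under one linear minimum: $1.32.

$1.32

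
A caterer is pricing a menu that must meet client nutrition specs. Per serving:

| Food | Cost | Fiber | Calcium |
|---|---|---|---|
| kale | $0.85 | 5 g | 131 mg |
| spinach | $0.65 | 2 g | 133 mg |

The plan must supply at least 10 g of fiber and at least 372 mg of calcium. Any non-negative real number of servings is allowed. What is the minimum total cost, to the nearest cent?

This is a tiny linear program; its minimum lies at a vertex of the feasible set. List the vertices and price them.
kale only: max(10/5, 372/131) = 2.84 servings → $2.41.
spinach only: max(10/2, 372/133) = 5 servings → $3.25.
kale + spinach with both tight: 1.454 servings and 1.365 servings → $2.12.
So the least-cost plan costs $2.12.

$2.12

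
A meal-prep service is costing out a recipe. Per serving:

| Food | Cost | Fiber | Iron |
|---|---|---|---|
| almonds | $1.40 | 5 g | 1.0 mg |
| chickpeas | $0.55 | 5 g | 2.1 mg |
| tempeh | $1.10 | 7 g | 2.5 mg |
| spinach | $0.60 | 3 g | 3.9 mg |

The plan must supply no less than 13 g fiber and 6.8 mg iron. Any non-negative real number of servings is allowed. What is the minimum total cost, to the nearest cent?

$1.57

A basic optimal solution has at most two foods positive. Try each food alone and each pair with both targets met exactly.
almonds only: max(13/5, 6.8/1.0) = 6.8 servings → $9.52.
chickpeas only: max(13/5, 6.8/2.1) = 3.238 servings → $1.78.
tempeh only: max(13/7, 6.8/2.5) = 2.72 servings → $2.99.
spinach only: max(13/3, 6.8/3.9) = 4.333 servings → $2.60.
almonds + chickpeas with both targets exact would need a negative amount; discard.
almonds + tempeh: intersection lies outside the first quadrant.
almonds + spinach with both tight: 1.836 servings and 1.273 servings → $3.33.
chickpeas + tempeh: the both-tight solution has a negative serving — not a feasible corner.
chickpeas + spinach with both tight: 2.295 servings and 0.5076 servings → $1.57.
tempeh + spinach with both tight: 1.53 servings and 0.7626 servings → $2.14.
The minimum over all feasible corners is $1.57.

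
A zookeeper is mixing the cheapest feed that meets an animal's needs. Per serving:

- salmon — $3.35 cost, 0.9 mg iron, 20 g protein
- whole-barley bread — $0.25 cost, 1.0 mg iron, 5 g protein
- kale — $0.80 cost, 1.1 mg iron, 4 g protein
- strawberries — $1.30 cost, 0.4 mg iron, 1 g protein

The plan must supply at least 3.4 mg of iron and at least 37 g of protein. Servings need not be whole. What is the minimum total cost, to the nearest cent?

Two binding constraints pin down two serving amounts, so the optimal mix uses at most two foods. The candidates are each food alone (scaled to the tighter of iron/protein) and each pair with both constraints tight.
salmon only: max(3.4/0.9, 37/20) = 3.778 servings → $12.66.
whole-barley bread only: max(3.4/1.0, 37/5) = 7.4 servings → $1.85.
kale only: max(3.4/1.1, 37/4) = 9.25 servings → $7.40.
strawberries only: max(3.4/0.4, 37/1) = 37 servings → $48.10.
salmon + whole-barley bread with both tight: 1.29 servings and 2.239 servings → $4.88.
salmon + kale with both tight: 1.473 servings and 1.886 servings → $6.44.
salmon + strawberries with both tight: 1.606 servings and 4.887 servings → $11.73.
whole-barley bread + kale: intersection lies outside the first quadrant.
whole-barley bread + strawberries with both targets exact would need a negative amount; discard.
kale + strawberries with both targets exact would need a negative amount; discard.
So the least-cost plan costs $1.85.

$1.85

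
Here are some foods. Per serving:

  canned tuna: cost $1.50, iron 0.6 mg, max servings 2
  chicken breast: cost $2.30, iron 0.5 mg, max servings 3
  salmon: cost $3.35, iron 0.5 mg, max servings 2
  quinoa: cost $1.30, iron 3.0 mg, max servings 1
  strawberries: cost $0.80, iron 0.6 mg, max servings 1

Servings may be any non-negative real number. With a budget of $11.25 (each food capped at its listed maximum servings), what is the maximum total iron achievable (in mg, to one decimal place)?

6.1 mg

Iron per dollar: quinoa 2.308, strawberries 0.75, canned tuna 0.4, chicken breast 0.2174, salmon 0.1493.
Take 1 serving of quinoa: spends $1.30, +3.0 mg iron (running total 3.0 mg).
Take 1 serving of strawberries: spends $0.80, +0.6 mg iron (running total 3.6 mg).
Take 2 servings of canned tuna: spends $3.00, +1.2 mg iron (running total 4.8 mg).
Take 2.674 servings of chicken breast: spends $6.15, +1.3 mg iron (running total 6.1 mg).
Filling greedily by iron-per-dollar is optimal for one linear limit, giving 6.1 mg.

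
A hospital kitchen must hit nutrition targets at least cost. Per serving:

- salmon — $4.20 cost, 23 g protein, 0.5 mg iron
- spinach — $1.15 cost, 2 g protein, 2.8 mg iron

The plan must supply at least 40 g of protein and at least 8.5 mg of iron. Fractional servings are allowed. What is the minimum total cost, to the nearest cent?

The cheapest plan sits at a corner of the feasible region — with two constraints it uses at most two foods.
salmon only: max(40/23, 8.5/0.5) = 17 servings → $71.40.
spinach only: max(40/2, 8.5/2.8) = 20 servings → $23.00.
salmon + spinach with both tight: 1.498 servings and 2.768 servings → $9.48.
So the least-cost plan costs $9.48.

$9.48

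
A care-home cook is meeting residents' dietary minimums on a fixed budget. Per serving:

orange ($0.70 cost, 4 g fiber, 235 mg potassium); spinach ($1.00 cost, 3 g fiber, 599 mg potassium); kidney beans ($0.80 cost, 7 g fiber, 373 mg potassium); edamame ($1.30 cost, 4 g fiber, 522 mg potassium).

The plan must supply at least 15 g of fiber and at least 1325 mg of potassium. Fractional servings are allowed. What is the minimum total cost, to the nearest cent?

$2.50

For a min-cost LP with two ≥-constraints, a basic feasible solution has at most two positive variables.
orange only: max(15/4, 1325/235) = 5.638 servings → $3.95.
spinach only: max(15/3, 1325/599) = 5 servings → $5.00.
kidney beans only: max(15/7, 1325/373) = 3.552 servings → $2.84.
edamame only: max(15/4, 1325/522) = 3.75 servings → $4.88.
orange + spinach with both tight: 2.963 servings and 1.05 servings → $3.12.
orange + kidney beans with both targets exact would need a negative amount; discard.
orange + edamame with both tight: 2.204 servings and 1.546 servings → $3.55.
spinach + kidney beans with both tight: 1.197 servings and 1.63 servings → $2.50.
spinach + edamame with both targets exact would need a negative amount; discard.
kidney beans + edamame with both tight: 1.17 servings and 1.702 servings → $3.15.
Cheapest feasible corner: $2.50.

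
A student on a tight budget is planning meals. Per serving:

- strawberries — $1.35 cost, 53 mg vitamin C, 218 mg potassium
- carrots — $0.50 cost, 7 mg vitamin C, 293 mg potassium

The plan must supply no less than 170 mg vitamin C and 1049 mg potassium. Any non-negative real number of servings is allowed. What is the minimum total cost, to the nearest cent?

$4.76

At the optimum either one food covers both requirements or two foods hit both targets exactly; no other combination can be cheaper.
strawberries only: max(170/53, 1049/218) = 4.812 servings → $6.50.
carrots only: max(170/7, 1049/293) = 24.29 servings → $12.14.
strawberries + carrots with both tight: 3.033 servings and 1.324 servings → $4.76.
The minimum over all feasible corners is $4.76.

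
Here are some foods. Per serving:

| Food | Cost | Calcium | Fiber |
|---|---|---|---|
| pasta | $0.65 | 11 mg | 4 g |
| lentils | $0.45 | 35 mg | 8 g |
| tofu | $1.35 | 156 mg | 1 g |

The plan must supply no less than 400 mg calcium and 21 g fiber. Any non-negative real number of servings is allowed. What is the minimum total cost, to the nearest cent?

$3.81

Check every corner: each single food scaled to meet both minima, and each pair solved so both constraints bind.
pasta only: max(400/11, 21/4) = 36.36 servings → $23.64.
lentils only: max(400/35, 21/8) = 11.43 servings → $5.14.
tofu only: max(400/156, 21/1) = 21 servings → $28.35.
pasta + lentils: the both-tight solution has a negative serving — not a feasible corner.
pasta + tofu with both tight: 4.692 servings and 2.233 servings → $6.06.
lentils + tofu with both tight: 2.371 servings and 2.032 servings → $3.81.
Cheapest feasible corner: $3.81.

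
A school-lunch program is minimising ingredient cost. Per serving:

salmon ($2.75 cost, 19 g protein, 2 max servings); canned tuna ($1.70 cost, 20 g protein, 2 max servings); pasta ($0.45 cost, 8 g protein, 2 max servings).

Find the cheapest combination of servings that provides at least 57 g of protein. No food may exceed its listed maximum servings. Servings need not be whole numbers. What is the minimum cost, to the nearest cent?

$4.44

Cost per g of protein: pasta $0.0563, canned tuna $0.0850, salmon $0.1447.
Take 2 servings of pasta: +16.0 g protein for $0.90 (total $0.90, still need 41.0 g).
Take 2 servings of canned tuna: +40.0 g protein for $3.40 (total $4.30, still need 1.0 g).
Take 0.05263 servings of salmon: +1.0 g protein for $0.14 (total $4.44, still need 0.0 g).
Filling from the cheapest source first is optimal under one linear minimum: $4.44.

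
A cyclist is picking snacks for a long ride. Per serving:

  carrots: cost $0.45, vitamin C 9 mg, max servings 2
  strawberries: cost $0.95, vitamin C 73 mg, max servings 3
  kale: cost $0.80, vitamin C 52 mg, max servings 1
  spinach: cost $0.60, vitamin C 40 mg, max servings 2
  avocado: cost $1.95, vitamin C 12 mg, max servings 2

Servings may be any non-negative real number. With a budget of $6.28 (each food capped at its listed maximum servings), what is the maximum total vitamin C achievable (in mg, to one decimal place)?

372.3 mg

Vitamin C per dollar: strawberries 76.84, spinach 66.67, kale 65, carrots 20, avocado 6.154.
Take 3 servings of strawberries: spends $2.85, +219.0 mg vitamin C (running total 219.0 mg).
Take 2 servings of spinach: spends $1.20, +80.0 mg vitamin C (running total 299.0 mg).
Take 1 serving of kale: spends $0.80, +52.0 mg vitamin C (running total 351.0 mg).
Take 2 servings of carrots: spends $0.90, +18.0 mg vitamin C (running total 369.0 mg).
Take 0.2718 servings of avocado: spends $0.53, +3.3 mg vitamin C (running total 372.3 mg).
Filling greedily by vitamin C-per-dollar is optimal for one linear limit, giving 372.3 mg.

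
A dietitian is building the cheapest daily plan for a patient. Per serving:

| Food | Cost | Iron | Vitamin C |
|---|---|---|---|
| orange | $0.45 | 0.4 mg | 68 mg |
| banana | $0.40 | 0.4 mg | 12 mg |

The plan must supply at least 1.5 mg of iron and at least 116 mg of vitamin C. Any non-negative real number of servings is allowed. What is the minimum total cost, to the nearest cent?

$1.56

Check every corner: each single food scaled to meet both minima, and each pair solved so both constraints bind.
orange only: max(1.5/0.4, 116/68) = 3.75 servings → $1.69.
banana only: max(1.5/0.4, 116/12) = 9.667 servings → $3.87.
orange + banana with both tight: 1.268 servings and 2.482 servings → $1.56.
Cheapest feasible corner: $1.56.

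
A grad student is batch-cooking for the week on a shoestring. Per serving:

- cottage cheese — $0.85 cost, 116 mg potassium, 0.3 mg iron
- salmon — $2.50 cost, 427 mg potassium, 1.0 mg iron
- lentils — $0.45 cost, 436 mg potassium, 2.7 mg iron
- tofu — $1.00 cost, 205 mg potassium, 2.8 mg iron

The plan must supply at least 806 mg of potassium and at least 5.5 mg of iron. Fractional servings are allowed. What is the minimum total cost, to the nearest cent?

Compare the cost at each extreme point of the feasible region.
cottage cheese only: max(806/116, 5.5/0.3) = 18.33 servings → $15.58.
salmon only: max(806/427, 5.5/1.0) = 5.5 servings → $13.75.
lentils only: max(806/436, 5.5/2.7) = 2.037 servings → $0.92.
tofu only: max(806/205, 5.5/2.8) = 3.932 servings → $3.93.
cottage cheese + salmon: the both-tight solution has a negative serving — not a feasible corner.
cottage cheese + lentils: intersection lies outside the first quadrant.
cottage cheese + tofu with both tight: 4.289 servings and 1.505 servings → $5.15.
salmon + lentils: the both-tight solution has a negative serving — not a feasible corner.
salmon + tofu with both tight: 1.14 servings and 1.557 servings → $4.41.
lentils + tofu with both tight: 1.692 servings and 0.3324 servings → $1.09.
The minimum over all feasible corners is $0.92.

$0.92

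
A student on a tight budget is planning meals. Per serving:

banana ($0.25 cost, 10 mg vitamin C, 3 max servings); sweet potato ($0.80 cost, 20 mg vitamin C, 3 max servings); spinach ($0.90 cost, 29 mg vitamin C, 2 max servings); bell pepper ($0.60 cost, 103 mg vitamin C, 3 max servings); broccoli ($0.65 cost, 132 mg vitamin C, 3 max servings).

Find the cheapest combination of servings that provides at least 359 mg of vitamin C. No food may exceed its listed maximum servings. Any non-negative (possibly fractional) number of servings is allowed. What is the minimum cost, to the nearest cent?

$1.77

Cost per mg of vitamin C: broccoli $0.0049, bell pepper $0.0058, banana $0.0250, spinach $0.0310, sweet potato $0.0400.
Take 2.72 servings of broccoli: +359.0 mg vitamin C for $1.77 (total $1.77, still need 0.0 mg).
Filling from the cheapest source first is optimal under one linear minimum: $1.77.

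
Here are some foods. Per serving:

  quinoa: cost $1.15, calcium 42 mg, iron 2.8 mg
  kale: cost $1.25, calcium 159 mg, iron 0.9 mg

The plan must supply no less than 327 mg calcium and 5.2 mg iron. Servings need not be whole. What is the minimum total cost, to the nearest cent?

$3.64

Compare the cost at each extreme point of the feasible region.
quinoa only: max(327/42, 5.2/2.8) = 7.786 servings → $8.95.
kale only: max(327/159, 5.2/0.9) = 5.778 servings → $7.22.
quinoa + kale with both tight: 1.307 servings and 1.711 servings → $3.64.
Cheapest feasible corner: $3.64.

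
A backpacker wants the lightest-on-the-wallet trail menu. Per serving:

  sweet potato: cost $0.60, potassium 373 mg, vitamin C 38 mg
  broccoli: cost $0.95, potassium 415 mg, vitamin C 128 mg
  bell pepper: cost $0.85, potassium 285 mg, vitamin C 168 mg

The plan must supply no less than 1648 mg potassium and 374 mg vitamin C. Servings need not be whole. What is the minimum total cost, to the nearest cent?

At the optimum either one food covers both requirements or two foods hit both targets exactly; no other combination can be cheaper.
sweet potato only: max(1648/373, 374/38) = 9.842 servings → $5.91.
broccoli only: max(1648/415, 374/128) = 3.971 servings → $3.77.
bell pepper only: max(1648/285, 374/168) = 5.782 servings → $4.92.
sweet potato + broccoli with both tight: 1.743 servings and 2.404 servings → $3.33.
sweet potato + bell pepper with both tight: 3.285 servings and 1.483 servings → $3.23.
broccoli + bell pepper: intersection lies outside the first quadrant.
The minimum over all feasible corners is $3.23.

$3.23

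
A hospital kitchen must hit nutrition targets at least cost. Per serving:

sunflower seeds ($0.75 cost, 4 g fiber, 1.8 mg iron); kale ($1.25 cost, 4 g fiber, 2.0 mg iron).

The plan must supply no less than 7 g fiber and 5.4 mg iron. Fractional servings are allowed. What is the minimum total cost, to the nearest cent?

A basic optimal solution has at most two foods positive. Try each food alone and each pair with both targets met exactly.
sunflower seeds only: max(7/4, 5.4/1.8) = 3 servings → $2.25.
kale only: max(7/4, 5.4/2.0) = 2.7 servings → $3.38.
sunflower seeds + kale: intersection lies outside the first quadrant.
So the least-cost plan costs $2.25.

$2.25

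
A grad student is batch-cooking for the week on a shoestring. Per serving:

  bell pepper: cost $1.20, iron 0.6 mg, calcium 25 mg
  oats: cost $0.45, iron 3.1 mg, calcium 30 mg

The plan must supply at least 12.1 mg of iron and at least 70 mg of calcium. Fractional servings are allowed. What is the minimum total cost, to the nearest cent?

For a min-cost LP with two ≥-constraints, a basic feasible solution has at most two positive variables.
bell pepper only: max(12.1/0.6, 70/25) = 20.17 servings → $24.20.
oats only: max(12.1/3.1, 70/30) = 3.903 servings → $1.76.
bell pepper + oats with both targets exact would need a negative amount; discard.
The minimum over all feasible corners is $1.76.

$1.76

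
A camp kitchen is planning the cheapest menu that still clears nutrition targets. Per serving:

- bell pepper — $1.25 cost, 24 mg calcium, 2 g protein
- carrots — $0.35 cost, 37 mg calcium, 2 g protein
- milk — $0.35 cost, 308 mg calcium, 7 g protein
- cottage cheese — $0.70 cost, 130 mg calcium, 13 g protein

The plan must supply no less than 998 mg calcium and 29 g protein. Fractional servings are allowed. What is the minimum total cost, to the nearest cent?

$1.45

With two linear requirements the optimum uses one or two foods; enumerate the corners.
bell pepper only: max(998/24, 29/2) = 41.58 servings → $51.98.
carrots only: max(998/37, 29/2) = 26.97 servings → $9.44.
milk only: max(998/308, 29/7) = 4.143 servings → $1.45.
cottage cheese only: max(998/130, 29/13) = 7.677 servings → $5.37.
bell pepper + carrots: intersection lies outside the first quadrant.
bell pepper + milk with both tight: 4.344 servings and 2.902 servings → $6.45.
bell pepper + cottage cheese with both targets exact would need a negative amount; discard.
carrots + milk with both tight: 5.451 servings and 2.585 servings → $2.81.
carrots + cottage cheese with both targets exact would need a negative amount; discard.
milk + cottage cheese with both tight: 2.975 servings and 0.629 servings → $1.48.
So the least-cost plan costs $1.45.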